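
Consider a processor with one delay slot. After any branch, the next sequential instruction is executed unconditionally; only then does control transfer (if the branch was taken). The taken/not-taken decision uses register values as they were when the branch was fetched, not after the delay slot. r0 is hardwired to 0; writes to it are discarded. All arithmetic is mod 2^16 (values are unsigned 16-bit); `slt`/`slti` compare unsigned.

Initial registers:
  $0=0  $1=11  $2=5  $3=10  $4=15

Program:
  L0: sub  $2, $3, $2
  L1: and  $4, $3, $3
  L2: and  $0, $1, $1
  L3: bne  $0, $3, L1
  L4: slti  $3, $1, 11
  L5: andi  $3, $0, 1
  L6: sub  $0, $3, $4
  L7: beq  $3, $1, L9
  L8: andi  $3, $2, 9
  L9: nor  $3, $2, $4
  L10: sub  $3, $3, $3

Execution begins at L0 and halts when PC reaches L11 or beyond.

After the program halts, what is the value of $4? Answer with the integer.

PC=0  sub  $2, $3, $2        | $0=0 $1=11 $2=5 $3=10 $4=15
PC=1  and  $4, $3, $3        | $0=0 $1=11 $2=5 $3=10 $4=10
PC=2  and  $0, $1, $1        | $0=0 $1=11 $2=5 $3=10 $4=10
PC=3  bne  $0, $3, L1        | $0=0 $1=11 $2=5 $3=10 $4=10  [TAKEN]
PC=4  slti  $3, $1, 11       | $0=0 $1=11 $2=5 $3=0 $4=10
PC=1  and  $4, $3, $3        | $0=0 $1=11 $2=5 $3=0 $4=0
PC=2  and  $0, $1, $1        | $0=0 $1=11 $2=5 $3=0 $4=0
PC=3  bne  $0, $3, L1        | $0=0 $1=11 $2=5 $3=0 $4=0  [not taken]
PC=4  slti  $3, $1, 11       | $0=0 $1=11 $2=5 $3=0 $4=0
PC=5  andi  $3, $0, 1        | $0=0 $1=11 $2=5 $3=0 $4=0
PC=6  sub  $0, $3, $4        | $0=0 $1=11 $2=5 $3=0 $4=0
PC=7  beq  $3, $1, L9        | $0=0 $1=11 $2=5 $3=0 $4=0  [not taken]
PC=8  andi  $3, $2, 9        | $0=0 $1=11 $2=5 $3=1 $4=0
PC=9  nor  $3, $2, $4        | $0=0 $1=11 $2=5 $3=65530 $4=0
PC=10 sub  $3, $3, $3        | $0=0 $1=11 $2=5 $3=0 $4=0

0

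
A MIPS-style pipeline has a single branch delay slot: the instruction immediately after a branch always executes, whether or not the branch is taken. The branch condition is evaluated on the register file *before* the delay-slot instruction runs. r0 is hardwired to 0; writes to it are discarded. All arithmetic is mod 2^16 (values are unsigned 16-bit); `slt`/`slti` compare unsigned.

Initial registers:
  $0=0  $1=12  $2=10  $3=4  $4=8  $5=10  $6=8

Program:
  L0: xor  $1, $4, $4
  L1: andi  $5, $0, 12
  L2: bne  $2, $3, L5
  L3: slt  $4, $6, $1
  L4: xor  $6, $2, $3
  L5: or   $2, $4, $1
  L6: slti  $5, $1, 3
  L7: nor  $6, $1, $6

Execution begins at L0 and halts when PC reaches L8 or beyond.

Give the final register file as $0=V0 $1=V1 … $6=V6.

  step pc=0: xor  $1, $4, $4  regs=(0,0,10,4,8,10,8)
  step pc=1: andi  $5, $0, 12  regs=(0,0,10,4,8,0,8)
  step pc=2: bne  $2, $3, L5  cond=T  regs=(0,0,10,4,8,0,8)
  step pc=3: slt  $4, $6, $1  regs=(0,0,10,4,0,0,8)
  step pc=5: or   $2, $4, $1  regs=(0,0,0,4,0,0,8)
  step pc=6: slti  $5, $1, 3  regs=(0,0,0,4,0,1,8)
  step pc=7: nor  $6, $1, $6  regs=(0,0,0,4,0,1,65527)

$0=0 $1=0 $2=0 $3=4 $4=0 $5=1 $6=65527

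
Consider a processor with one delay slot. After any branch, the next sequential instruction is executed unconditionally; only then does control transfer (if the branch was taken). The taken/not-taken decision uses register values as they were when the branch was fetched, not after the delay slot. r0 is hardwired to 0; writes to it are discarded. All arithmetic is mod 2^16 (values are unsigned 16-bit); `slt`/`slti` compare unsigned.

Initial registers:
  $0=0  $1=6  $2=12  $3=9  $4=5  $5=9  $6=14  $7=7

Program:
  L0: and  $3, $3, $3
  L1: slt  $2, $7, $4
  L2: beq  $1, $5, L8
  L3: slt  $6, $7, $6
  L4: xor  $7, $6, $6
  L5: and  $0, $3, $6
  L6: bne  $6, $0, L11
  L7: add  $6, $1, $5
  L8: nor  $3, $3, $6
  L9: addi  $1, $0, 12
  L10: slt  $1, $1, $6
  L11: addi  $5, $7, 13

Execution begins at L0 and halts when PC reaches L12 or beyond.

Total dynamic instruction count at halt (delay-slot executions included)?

[0] and  $3, $3, $3  →  {$0:0, $1:6, $2:12, $3:9, $4:5, $5:9, $6:14, $7:7}
[1] slt  $2, $7, $4  →  {$0:0, $1:6, $2:0, $3:9, $4:5, $5:9, $6:14, $7:7}
[2] beq  $1, $5, L8  →  {$0:0, $1:6, $2:0, $3:9, $4:5, $5:9, $6:14, $7:7}  ⟨branch fallthrough⟩
[3] slt  $6, $7, $6  →  {$0:0, $1:6, $2:0, $3:9, $4:5, $5:9, $6:1, $7:7}
[4] xor  $7, $6, $6  →  {$0:0, $1:6, $2:0, $3:9, $4:5, $5:9, $6:1, $7:0}
[5] and  $0, $3, $6  →  {$0:0, $1:6, $2:0, $3:9, $4:5, $5:9, $6:1, $7:0}
[6] bne  $6, $0, L11  →  {$0:0, $1:6, $2:0, $3:9, $4:5, $5:9, $6:1, $7:0}  ⟨branch taken⟩
[7] add  $6, $1, $5  →  {$0:0, $1:6, $2:0, $3:9, $4:5, $5:9, $6:15, $7:0}
[11] addi  $5, $7, 13  →  {$0:0, $1:6, $2:0, $3:9, $4:5, $5:13, $6:15, $7:0}

9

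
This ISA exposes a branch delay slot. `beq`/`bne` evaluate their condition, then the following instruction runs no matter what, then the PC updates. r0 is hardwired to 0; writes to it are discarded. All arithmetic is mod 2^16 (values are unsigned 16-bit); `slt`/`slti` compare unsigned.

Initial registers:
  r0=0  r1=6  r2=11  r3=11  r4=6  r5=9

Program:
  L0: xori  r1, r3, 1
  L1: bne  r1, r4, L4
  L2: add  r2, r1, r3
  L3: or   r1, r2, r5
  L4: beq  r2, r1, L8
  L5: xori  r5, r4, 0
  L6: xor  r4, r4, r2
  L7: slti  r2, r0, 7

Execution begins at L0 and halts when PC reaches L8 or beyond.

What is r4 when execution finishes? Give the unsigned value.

19

  step pc=0: xori  r1, r3, 1  regs=(0,10,11,11,6,9)
  step pc=1: bne  r1, r4, L4  cond=T  regs=(0,10,11,11,6,9)
  step pc=2: add  r2, r1, r3  regs=(0,10,21,11,6,9)
  step pc=4: beq  r2, r1, L8  cond=F  regs=(0,10,21,11,6,9)
  step pc=5: xori  r5, r4, 0  regs=(0,10,21,11,6,6)
  step pc=6: xor  r4, r4, r2  regs=(0,10,21,11,19,6)
  step pc=7: slti  r2, r0, 7  regs=(0,10,1,11,19,6)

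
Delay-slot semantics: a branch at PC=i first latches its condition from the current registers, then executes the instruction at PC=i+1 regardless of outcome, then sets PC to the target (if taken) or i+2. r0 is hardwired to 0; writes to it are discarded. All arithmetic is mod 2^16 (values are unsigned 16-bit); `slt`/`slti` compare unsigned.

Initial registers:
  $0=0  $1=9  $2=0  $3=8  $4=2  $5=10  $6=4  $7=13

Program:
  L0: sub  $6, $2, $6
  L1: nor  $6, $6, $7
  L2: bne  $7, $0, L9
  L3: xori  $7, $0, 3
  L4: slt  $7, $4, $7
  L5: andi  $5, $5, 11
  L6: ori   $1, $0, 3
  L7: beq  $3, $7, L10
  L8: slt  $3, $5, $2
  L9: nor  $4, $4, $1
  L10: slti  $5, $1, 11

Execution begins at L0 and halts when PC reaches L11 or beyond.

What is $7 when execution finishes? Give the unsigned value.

[0] sub  $6, $2, $6  →  {$0:0, $1:9, $2:0, $3:8, $4:2, $5:10, $6:65532, $7:13}
[1] nor  $6, $6, $7  →  {$0:0, $1:9, $2:0, $3:8, $4:2, $5:10, $6:2, $7:13}
[2] bne  $7, $0, L9  →  {$0:0, $1:9, $2:0, $3:8, $4:2, $5:10, $6:2, $7:13}  ⟨branch taken⟩
[3] xori  $7, $0, 3  →  {$0:0, $1:9, $2:0, $3:8, $4:2, $5:10, $6:2, $7:3}
[9] nor  $4, $4, $1  →  {$0:0, $1:9, $2:0, $3:8, $4:65524, $5:10, $6:2, $7:3}
[10] slti  $5, $1, 11  →  {$0:0, $1:9, $2:0, $3:8, $4:65524, $5:1, $6:2, $7:3}

3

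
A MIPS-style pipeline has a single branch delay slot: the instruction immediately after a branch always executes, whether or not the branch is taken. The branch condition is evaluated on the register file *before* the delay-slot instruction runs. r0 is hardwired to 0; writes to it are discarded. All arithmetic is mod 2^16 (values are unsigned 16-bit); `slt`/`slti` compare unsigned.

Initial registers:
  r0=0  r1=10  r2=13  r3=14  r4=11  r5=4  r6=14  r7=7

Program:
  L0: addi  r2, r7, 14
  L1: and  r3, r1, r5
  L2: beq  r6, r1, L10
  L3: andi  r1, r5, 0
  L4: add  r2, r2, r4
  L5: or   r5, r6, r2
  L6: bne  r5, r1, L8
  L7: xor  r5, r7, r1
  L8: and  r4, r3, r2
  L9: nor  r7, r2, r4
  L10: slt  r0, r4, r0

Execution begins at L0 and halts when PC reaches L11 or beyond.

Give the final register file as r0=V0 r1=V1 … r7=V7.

r0=0 r1=0 r2=32 r3=0 r4=0 r5=7 r6=14 r7=65503

PC=0  addi  r2, r7, 14       | r0=0 r1=10 r2=21 r3=14 r4=11 r5=4 r6=14 r7=7
PC=1  and  r3, r1, r5        | r0=0 r1=10 r2=21 r3=0 r4=11 r5=4 r6=14 r7=7
PC=2  beq  r6, r1, L10       | r0=0 r1=10 r2=21 r3=0 r4=11 r5=4 r6=14 r7=7  [not taken]
PC=3  andi  r1, r5, 0        | r0=0 r1=0 r2=21 r3=0 r4=11 r5=4 r6=14 r7=7
PC=4  add  r2, r2, r4        | r0=0 r1=0 r2=32 r3=0 r4=11 r5=4 r6=14 r7=7
PC=5  or   r5, r6, r2        | r0=0 r1=0 r2=32 r3=0 r4=11 r5=46 r6=14 r7=7
PC=6  bne  r5, r1, L8        | r0=0 r1=0 r2=32 r3=0 r4=11 r5=46 r6=14 r7=7  [TAKEN]
PC=7  xor  r5, r7, r1        | r0=0 r1=0 r2=32 r3=0 r4=11 r5=7 r6=14 r7=7
PC=8  and  r4, r3, r2        | r0=0 r1=0 r2=32 r3=0 r4=0 r5=7 r6=14 r7=7
PC=9  nor  r7, r2, r4        | r0=0 r1=0 r2=32 r3=0 r4=0 r5=7 r6=14 r7=65503
PC=10 slt  r0, r4, r0        | r0=0 r1=0 r2=32 r3=0 r4=0 r5=7 r6=14 r7=65503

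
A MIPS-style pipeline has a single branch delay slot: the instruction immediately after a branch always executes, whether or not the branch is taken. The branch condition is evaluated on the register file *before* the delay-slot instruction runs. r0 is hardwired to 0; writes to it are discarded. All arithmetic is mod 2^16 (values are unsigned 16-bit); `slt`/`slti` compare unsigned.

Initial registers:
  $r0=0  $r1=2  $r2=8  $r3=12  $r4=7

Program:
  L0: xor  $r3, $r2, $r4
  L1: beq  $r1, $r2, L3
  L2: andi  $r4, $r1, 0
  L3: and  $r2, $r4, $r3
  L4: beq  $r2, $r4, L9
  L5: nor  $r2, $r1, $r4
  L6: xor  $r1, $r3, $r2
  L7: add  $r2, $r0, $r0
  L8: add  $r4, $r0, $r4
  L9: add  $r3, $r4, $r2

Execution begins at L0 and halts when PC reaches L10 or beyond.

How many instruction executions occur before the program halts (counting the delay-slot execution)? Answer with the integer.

  step pc=0: xor  $r3, $r2, $r4  regs=(0,2,8,15,7)
  step pc=1: beq  $r1, $r2, L3  cond=F  regs=(0,2,8,15,7)
  step pc=2: andi  $r4, $r1, 0  regs=(0,2,8,15,0)
  step pc=3: and  $r2, $r4, $r3  regs=(0,2,0,15,0)
  step pc=4: beq  $r2, $r4, L9  cond=T  regs=(0,2,0,15,0)
  step pc=5: nor  $r2, $r1, $r4  regs=(0,2,65533,15,0)
  step pc=9: add  $r3, $r4, $r2  regs=(0,2,65533,65533,0)

7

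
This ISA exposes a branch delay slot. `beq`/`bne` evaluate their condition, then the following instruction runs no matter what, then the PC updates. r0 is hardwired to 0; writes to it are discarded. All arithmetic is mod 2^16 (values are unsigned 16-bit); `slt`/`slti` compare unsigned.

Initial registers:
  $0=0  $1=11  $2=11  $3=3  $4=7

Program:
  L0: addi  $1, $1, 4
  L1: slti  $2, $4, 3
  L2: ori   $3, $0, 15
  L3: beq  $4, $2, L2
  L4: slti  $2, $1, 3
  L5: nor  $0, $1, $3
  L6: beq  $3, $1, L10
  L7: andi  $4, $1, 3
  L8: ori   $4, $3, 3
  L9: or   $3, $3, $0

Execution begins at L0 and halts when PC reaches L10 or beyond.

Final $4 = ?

#0 addi  $1, $1, 4 ; 0/15/11/3/7
#1 slti  $2, $4, 3 ; 0/15/0/3/7
#2 ori   $3, $0, 15 ; 0/15/0/15/7
#3 beq  $4, $2, L2 ; 0/15/0/15/7 ; →fallthru
#4 slti  $2, $1, 3 ; 0/15/0/15/7
#5 nor  $0, $1, $3 ; 0/15/0/15/7
#6 beq  $3, $1, L10 ; 0/15/0/15/7 ; →target
#7 andi  $4, $1, 3 ; 0/15/0/15/3

3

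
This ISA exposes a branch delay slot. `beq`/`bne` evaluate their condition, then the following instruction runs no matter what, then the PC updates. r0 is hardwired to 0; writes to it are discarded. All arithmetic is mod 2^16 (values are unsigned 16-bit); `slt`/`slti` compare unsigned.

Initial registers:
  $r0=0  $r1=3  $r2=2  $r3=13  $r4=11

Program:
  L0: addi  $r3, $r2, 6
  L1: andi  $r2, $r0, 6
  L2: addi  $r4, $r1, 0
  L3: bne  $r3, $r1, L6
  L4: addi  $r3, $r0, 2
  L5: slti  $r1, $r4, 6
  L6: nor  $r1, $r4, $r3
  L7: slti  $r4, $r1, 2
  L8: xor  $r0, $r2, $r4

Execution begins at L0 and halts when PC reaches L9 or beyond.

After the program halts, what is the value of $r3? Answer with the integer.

2

[0] addi  $r3, $r2, 6  →  {$r0:0, $r1:3, $r2:2, $r3:8, $r4:11}
[1] andi  $r2, $r0, 6  →  {$r0:0, $r1:3, $r2:0, $r3:8, $r4:11}
[2] addi  $r4, $r1, 0  →  {$r0:0, $r1:3, $r2:0, $r3:8, $r4:3}
[3] bne  $r3, $r1, L6  →  {$r0:0, $r1:3, $r2:0, $r3:8, $r4:3}  ⟨branch taken⟩
[4] addi  $r3, $r0, 2  →  {$r0:0, $r1:3, $r2:0, $r3:2, $r4:3}
[6] nor  $r1, $r4, $r3  →  {$r0:0, $r1:65532, $r2:0, $r3:2, $r4:3}
[7] slti  $r4, $r1, 2  →  {$r0:0, $r1:65532, $r2:0, $r3:2, $r4:0}
[8] xor  $r0, $r2, $r4  →  {$r0:0, $r1:65532, $r2:0, $r3:2, $r4:0}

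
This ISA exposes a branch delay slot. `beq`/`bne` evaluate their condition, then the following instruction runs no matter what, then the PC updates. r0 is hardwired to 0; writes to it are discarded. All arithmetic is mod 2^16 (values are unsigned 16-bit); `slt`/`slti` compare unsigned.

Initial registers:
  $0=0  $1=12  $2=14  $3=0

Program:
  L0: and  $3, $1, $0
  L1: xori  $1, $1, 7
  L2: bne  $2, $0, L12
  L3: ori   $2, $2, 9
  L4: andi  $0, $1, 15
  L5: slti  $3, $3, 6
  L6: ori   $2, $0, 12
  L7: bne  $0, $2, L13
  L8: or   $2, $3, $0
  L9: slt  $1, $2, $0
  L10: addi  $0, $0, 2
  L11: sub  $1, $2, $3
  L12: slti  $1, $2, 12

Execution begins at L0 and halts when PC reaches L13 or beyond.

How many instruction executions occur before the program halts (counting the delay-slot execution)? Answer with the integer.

[0] and  $3, $1, $0  →  {$0:0, $1:12, $2:14, $3:0}
[1] xori  $1, $1, 7  →  {$0:0, $1:11, $2:14, $3:0}
[2] bne  $2, $0, L12  →  {$0:0, $1:11, $2:14, $3:0}  ⟨branch taken⟩
[3] ori   $2, $2, 9  →  {$0:0, $1:11, $2:15, $3:0}
[12] slti  $1, $2, 12  →  {$0:0, $1:0, $2:15, $3:0}

5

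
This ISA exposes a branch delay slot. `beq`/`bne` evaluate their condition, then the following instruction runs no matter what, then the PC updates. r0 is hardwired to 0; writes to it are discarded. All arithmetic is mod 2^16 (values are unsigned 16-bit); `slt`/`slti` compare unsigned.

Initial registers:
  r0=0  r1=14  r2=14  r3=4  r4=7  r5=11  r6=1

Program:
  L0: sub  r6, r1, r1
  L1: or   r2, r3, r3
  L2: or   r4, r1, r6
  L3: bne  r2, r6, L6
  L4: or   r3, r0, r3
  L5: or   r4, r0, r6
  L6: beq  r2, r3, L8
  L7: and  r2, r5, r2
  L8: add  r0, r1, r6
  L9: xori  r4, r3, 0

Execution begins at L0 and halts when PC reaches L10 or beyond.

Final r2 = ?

0

PC=0  sub  r6, r1, r1        | r0=0 r1=14 r2=14 r3=4 r4=7 r5=11 r6=0
PC=1  or   r2, r3, r3        | r0=0 r1=14 r2=4 r3=4 r4=7 r5=11 r6=0
PC=2  or   r4, r1, r6        | r0=0 r1=14 r2=4 r3=4 r4=14 r5=11 r6=0
PC=3  bne  r2, r6, L6        | r0=0 r1=14 r2=4 r3=4 r4=14 r5=11 r6=0  [TAKEN]
PC=4  or   r3, r0, r3        | r0=0 r1=14 r2=4 r3=4 r4=14 r5=11 r6=0
PC=6  beq  r2, r3, L8        | r0=0 r1=14 r2=4 r3=4 r4=14 r5=11 r6=0  [TAKEN]
PC=7  and  r2, r5, r2        | r0=0 r1=14 r2=0 r3=4 r4=14 r5=11 r6=0
PC=8  add  r0, r1, r6        | r0=0 r1=14 r2=0 r3=4 r4=14 r5=11 r6=0
PC=9  xori  r4, r3, 0        | r0=0 r1=14 r2=0 r3=4 r4=4 r5=11 r6=0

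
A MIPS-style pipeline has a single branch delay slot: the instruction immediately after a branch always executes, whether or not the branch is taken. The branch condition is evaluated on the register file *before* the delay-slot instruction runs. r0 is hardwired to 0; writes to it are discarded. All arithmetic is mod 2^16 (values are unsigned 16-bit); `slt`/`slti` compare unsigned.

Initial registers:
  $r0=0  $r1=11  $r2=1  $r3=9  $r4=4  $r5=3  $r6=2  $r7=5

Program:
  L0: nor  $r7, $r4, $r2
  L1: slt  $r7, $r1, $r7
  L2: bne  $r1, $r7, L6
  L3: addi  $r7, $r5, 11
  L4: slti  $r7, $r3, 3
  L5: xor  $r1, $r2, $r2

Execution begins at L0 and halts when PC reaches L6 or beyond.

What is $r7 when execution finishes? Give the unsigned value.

[0] nor  $r7, $r4, $r2  →  {$r0:0, $r1:11, $r2:1, $r3:9, $r4:4, $r5:3, $r6:2, $r7:65530}
[1] slt  $r7, $r1, $r7  →  {$r0:0, $r1:11, $r2:1, $r3:9, $r4:4, $r5:3, $r6:2, $r7:1}
[2] bne  $r1, $r7, L6  →  {$r0:0, $r1:11, $r2:1, $r3:9, $r4:4, $r5:3, $r6:2, $r7:1}  ⟨branch taken⟩
[3] addi  $r7, $r5, 11  →  {$r0:0, $r1:11, $r2:1, $r3:9, $r4:4, $r5:3, $r6:2, $r7:14}

14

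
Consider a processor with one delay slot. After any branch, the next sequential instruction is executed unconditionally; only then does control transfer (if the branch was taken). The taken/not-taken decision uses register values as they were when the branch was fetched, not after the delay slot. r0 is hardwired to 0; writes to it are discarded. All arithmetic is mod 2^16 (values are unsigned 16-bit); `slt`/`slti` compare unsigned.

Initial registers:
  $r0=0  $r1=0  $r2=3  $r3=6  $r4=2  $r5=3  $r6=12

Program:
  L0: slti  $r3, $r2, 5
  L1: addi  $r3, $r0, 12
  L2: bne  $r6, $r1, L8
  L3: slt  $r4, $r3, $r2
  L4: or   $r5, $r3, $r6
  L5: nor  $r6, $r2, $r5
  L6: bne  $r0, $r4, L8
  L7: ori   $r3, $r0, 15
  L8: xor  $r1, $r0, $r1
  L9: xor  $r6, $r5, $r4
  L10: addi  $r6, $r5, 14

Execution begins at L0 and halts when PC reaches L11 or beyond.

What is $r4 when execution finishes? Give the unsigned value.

PC=0  slti  $r3, $r2, 5      | $r0=0 $r1=0 $r2=3 $r3=1 $r4=2 $r5=3 $r6=12
PC=1  addi  $r3, $r0, 12     | $r0=0 $r1=0 $r2=3 $r3=12 $r4=2 $r5=3 $r6=12
PC=2  bne  $r6, $r1, L8      | $r0=0 $r1=0 $r2=3 $r3=12 $r4=2 $r5=3 $r6=12  [TAKEN]
PC=3  slt  $r4, $r3, $r2     | $r0=0 $r1=0 $r2=3 $r3=12 $r4=0 $r5=3 $r6=12
PC=8  xor  $r1, $r0, $r1     | $r0=0 $r1=0 $r2=3 $r3=12 $r4=0 $r5=3 $r6=12
PC=9  xor  $r6, $r5, $r4     | $r0=0 $r1=0 $r2=3 $r3=12 $r4=0 $r5=3 $r6=3
PC=10 addi  $r6, $r5, 14     | $r0=0 $r1=0 $r2=3 $r3=12 $r4=0 $r5=3 $r6=17

0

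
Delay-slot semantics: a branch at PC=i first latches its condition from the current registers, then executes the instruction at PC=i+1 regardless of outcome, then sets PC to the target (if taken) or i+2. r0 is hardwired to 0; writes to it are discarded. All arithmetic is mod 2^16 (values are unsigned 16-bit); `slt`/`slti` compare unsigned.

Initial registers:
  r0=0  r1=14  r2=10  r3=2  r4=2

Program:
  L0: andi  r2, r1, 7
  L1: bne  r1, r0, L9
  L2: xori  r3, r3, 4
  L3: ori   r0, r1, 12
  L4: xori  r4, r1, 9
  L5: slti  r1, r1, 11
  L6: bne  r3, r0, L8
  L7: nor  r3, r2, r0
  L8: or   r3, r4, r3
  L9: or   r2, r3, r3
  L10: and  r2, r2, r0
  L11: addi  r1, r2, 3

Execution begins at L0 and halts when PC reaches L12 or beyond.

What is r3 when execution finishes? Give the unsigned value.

#0 andi  r2, r1, 7 ; 0/14/6/2/2
#1 bne  r1, r0, L9 ; 0/14/6/2/2 ; →target
#2 xori  r3, r3, 4 ; 0/14/6/6/2
#9 or   r2, r3, r3 ; 0/14/6/6/2
#10 and  r2, r2, r0 ; 0/14/0/6/2
#11 addi  r1, r2, 3 ; 0/3/0/6/2

6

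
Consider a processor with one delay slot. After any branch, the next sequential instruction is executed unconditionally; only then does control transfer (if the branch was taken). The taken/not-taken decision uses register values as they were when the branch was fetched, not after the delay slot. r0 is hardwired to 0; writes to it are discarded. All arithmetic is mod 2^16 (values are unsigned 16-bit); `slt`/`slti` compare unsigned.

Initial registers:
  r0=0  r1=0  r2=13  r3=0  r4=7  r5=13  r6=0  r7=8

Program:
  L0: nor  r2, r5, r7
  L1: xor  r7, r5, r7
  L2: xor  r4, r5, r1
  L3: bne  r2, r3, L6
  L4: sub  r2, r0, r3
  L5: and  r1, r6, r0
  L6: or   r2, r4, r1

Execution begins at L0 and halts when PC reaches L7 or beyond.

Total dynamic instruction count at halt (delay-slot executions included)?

6

PC=0  nor  r2, r5, r7        | r0=0 r1=0 r2=65522 r3=0 r4=7 r5=13 r6=0 r7=8
PC=1  xor  r7, r5, r7        | r0=0 r1=0 r2=65522 r3=0 r4=7 r5=13 r6=0 r7=5
PC=2  xor  r4, r5, r1        | r0=0 r1=0 r2=65522 r3=0 r4=13 r5=13 r6=0 r7=5
PC=3  bne  r2, r3, L6        | r0=0 r1=0 r2=65522 r3=0 r4=13 r5=13 r6=0 r7=5  [TAKEN]
PC=4  sub  r2, r0, r3        | r0=0 r1=0 r2=0 r3=0 r4=13 r5=13 r6=0 r7=5
PC=6  or   r2, r4, r1        | r0=0 r1=0 r2=13 r3=0 r4=13 r5=13 r6=0 r7=5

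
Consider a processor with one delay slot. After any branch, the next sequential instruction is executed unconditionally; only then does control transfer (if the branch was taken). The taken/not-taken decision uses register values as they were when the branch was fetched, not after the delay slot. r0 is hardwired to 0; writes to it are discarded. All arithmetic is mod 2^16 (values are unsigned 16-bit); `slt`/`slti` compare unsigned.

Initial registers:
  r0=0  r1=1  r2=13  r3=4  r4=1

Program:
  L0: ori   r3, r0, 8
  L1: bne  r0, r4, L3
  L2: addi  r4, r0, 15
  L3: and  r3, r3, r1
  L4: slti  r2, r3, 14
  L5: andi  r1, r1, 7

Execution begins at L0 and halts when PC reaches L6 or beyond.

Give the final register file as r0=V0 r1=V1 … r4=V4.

r0=0 r1=1 r2=1 r3=0 r4=15

  step pc=0: ori   r3, r0, 8  regs=(0,1,13,8,1)
  step pc=1: bne  r0, r4, L3  cond=T  regs=(0,1,13,8,1)
  step pc=2: addi  r4, r0, 15  regs=(0,1,13,8,15)
  step pc=3: and  r3, r3, r1  regs=(0,1,13,0,15)
  step pc=4: slti  r2, r3, 14  regs=(0,1,1,0,15)
  step pc=5: andi  r1, r1, 7  regs=(0,1,1,0,15)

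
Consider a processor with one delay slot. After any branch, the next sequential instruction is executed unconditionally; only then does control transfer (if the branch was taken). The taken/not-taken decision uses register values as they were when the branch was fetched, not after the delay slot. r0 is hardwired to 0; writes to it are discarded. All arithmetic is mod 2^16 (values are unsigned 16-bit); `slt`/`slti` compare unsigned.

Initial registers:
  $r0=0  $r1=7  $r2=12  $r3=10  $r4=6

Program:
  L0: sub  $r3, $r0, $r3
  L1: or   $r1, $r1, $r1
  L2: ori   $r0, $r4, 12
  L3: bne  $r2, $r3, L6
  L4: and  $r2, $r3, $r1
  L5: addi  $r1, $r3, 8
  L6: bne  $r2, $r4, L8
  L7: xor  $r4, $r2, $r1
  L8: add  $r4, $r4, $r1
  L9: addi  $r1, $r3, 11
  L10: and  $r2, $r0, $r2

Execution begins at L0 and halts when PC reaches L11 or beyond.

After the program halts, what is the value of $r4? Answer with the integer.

8

  step pc=0: sub  $r3, $r0, $r3  regs=(0,7,12,65526,6)
  step pc=1: or   $r1, $r1, $r1  regs=(0,7,12,65526,6)
  step pc=2: ori   $r0, $r4, 12  regs=(0,7,12,65526,6)
  step pc=3: bne  $r2, $r3, L6  cond=T  regs=(0,7,12,65526,6)
  step pc=4: and  $r2, $r3, $r1  regs=(0,7,6,65526,6)
  step pc=6: bne  $r2, $r4, L8  cond=F  regs=(0,7,6,65526,6)
  step pc=7: xor  $r4, $r2, $r1  regs=(0,7,6,65526,1)
  step pc=8: add  $r4, $r4, $r1  regs=(0,7,6,65526,8)
  step pc=9: addi  $r1, $r3, 11  regs=(0,1,6,65526,8)
  step pc=10: and  $r2, $r0, $r2  regs=(0,1,0,65526,8)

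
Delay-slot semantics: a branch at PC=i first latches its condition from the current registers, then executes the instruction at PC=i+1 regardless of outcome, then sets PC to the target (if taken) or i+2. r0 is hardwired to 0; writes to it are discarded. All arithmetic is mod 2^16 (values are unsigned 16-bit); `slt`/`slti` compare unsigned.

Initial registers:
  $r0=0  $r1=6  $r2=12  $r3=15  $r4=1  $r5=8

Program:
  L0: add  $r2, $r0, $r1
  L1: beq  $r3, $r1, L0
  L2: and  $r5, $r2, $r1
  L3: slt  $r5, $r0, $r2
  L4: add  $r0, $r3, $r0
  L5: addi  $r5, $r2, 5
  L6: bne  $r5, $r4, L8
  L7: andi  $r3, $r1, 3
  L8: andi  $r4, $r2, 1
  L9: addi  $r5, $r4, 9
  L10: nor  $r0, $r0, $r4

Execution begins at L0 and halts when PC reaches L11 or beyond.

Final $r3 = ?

  step pc=0: add  $r2, $r0, $r1  regs=(0,6,6,15,1,8)
  step pc=1: beq  $r3, $r1, L0  cond=F  regs=(0,6,6,15,1,8)
  step pc=2: and  $r5, $r2, $r1  regs=(0,6,6,15,1,6)
  step pc=3: slt  $r5, $r0, $r2  regs=(0,6,6,15,1,1)
  step pc=4: add  $r0, $r3, $r0  regs=(0,6,6,15,1,1)
  step pc=5: addi  $r5, $r2, 5  regs=(0,6,6,15,1,11)
  step pc=6: bne  $r5, $r4, L8  cond=T  regs=(0,6,6,15,1,11)
  step pc=7: andi  $r3, $r1, 3  regs=(0,6,6,2,1,11)
  step pc=8: andi  $r4, $r2, 1  regs=(0,6,6,2,0,11)
  step pc=9: addi  $r5, $r4, 9  regs=(0,6,6,2,0,9)
  step pc=10: nor  $r0, $r0, $r4  regs=(0,6,6,2,0,9)

2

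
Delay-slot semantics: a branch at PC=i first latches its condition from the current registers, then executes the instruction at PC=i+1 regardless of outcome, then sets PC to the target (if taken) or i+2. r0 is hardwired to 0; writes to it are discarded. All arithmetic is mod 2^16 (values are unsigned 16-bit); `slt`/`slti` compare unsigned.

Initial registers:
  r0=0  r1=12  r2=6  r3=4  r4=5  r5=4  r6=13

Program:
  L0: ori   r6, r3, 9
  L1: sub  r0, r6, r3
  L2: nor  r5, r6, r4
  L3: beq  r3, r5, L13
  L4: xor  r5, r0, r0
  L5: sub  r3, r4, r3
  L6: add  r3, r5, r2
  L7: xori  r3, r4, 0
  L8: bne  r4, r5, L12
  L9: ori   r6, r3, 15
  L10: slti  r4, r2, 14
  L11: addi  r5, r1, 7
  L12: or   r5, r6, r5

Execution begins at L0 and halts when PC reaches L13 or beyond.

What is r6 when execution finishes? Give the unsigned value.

PC=0  ori   r6, r3, 9        | r0=0 r1=12 r2=6 r3=4 r4=5 r5=4 r6=13
PC=1  sub  r0, r6, r3        | r0=0 r1=12 r2=6 r3=4 r4=5 r5=4 r6=13
PC=2  nor  r5, r6, r4        | r0=0 r1=12 r2=6 r3=4 r4=5 r5=65522 r6=13
PC=3  beq  r3, r5, L13       | r0=0 r1=12 r2=6 r3=4 r4=5 r5=65522 r6=13  [not taken]
PC=4  xor  r5, r0, r0        | r0=0 r1=12 r2=6 r3=4 r4=5 r5=0 r6=13
PC=5  sub  r3, r4, r3        | r0=0 r1=12 r2=6 r3=1 r4=5 r5=0 r6=13
PC=6  add  r3, r5, r2        | r0=0 r1=12 r2=6 r3=6 r4=5 r5=0 r6=13
PC=7  xori  r3, r4, 0        | r0=0 r1=12 r2=6 r3=5 r4=5 r5=0 r6=13
PC=8  bne  r4, r5, L12       | r0=0 r1=12 r2=6 r3=5 r4=5 r5=0 r6=13  [TAKEN]
PC=9  ori   r6, r3, 15       | r0=0 r1=12 r2=6 r3=5 r4=5 r5=0 r6=15
PC=12 or   r5, r6, r5        | r0=0 r1=12 r2=6 r3=5 r4=5 r5=15 r6=15

15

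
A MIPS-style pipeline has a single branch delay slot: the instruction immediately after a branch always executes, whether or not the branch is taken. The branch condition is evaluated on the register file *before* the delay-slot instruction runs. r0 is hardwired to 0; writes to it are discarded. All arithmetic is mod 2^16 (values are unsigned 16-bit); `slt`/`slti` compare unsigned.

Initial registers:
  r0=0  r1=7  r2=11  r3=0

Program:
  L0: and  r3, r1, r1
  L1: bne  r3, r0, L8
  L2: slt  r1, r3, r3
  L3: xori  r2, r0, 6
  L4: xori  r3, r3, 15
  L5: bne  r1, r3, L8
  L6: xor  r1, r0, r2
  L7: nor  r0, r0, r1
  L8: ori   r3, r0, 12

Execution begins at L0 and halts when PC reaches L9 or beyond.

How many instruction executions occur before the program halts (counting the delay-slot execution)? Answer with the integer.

4

#0 and  r3, r1, r1 ; 0/7/11/7
#1 bne  r3, r0, L8 ; 0/7/11/7 ; →target
#2 slt  r1, r3, r3 ; 0/0/11/7
#8 ori   r3, r0, 12 ; 0/0/11/12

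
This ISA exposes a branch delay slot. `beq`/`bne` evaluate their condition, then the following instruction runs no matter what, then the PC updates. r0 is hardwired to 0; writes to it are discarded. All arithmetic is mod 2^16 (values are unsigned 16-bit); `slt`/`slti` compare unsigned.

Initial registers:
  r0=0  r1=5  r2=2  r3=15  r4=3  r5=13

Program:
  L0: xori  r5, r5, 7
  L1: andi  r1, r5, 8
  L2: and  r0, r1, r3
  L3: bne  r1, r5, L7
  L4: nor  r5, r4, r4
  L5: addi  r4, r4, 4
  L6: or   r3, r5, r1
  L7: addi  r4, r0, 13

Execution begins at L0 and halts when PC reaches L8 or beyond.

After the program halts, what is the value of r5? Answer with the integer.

65532

  step pc=0: xori  r5, r5, 7  regs=(0,5,2,15,3,10)
  step pc=1: andi  r1, r5, 8  regs=(0,8,2,15,3,10)
  step pc=2: and  r0, r1, r3  regs=(0,8,2,15,3,10)
  step pc=3: bne  r1, r5, L7  cond=T  regs=(0,8,2,15,3,10)
  step pc=4: nor  r5, r4, r4  regs=(0,8,2,15,3,65532)
  step pc=7: addi  r4, r0, 13  regs=(0,8,2,15,13,65532)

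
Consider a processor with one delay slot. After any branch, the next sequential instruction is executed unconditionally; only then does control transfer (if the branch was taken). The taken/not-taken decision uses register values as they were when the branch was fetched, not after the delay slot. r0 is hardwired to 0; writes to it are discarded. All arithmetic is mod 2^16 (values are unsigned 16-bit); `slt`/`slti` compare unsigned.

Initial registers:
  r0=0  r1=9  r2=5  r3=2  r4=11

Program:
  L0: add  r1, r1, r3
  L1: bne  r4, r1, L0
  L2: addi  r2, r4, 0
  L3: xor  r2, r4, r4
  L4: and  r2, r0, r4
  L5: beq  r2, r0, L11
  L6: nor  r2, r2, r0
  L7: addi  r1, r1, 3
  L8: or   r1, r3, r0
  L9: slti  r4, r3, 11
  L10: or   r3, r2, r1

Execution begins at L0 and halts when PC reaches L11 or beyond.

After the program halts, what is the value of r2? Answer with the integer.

PC=0  add  r1, r1, r3        | r0=0 r1=11 r2=5 r3=2 r4=11
PC=1  bne  r4, r1, L0        | r0=0 r1=11 r2=5 r3=2 r4=11  [not taken]
PC=2  addi  r2, r4, 0        | r0=0 r1=11 r2=11 r3=2 r4=11
PC=3  xor  r2, r4, r4        | r0=0 r1=11 r2=0 r3=2 r4=11
PC=4  and  r2, r0, r4        | r0=0 r1=11 r2=0 r3=2 r4=11
PC=5  beq  r2, r0, L11       | r0=0 r1=11 r2=0 r3=2 r4=11  [TAKEN]
PC=6  nor  r2, r2, r0        | r0=0 r1=11 r2=65535 r3=2 r4=11

65535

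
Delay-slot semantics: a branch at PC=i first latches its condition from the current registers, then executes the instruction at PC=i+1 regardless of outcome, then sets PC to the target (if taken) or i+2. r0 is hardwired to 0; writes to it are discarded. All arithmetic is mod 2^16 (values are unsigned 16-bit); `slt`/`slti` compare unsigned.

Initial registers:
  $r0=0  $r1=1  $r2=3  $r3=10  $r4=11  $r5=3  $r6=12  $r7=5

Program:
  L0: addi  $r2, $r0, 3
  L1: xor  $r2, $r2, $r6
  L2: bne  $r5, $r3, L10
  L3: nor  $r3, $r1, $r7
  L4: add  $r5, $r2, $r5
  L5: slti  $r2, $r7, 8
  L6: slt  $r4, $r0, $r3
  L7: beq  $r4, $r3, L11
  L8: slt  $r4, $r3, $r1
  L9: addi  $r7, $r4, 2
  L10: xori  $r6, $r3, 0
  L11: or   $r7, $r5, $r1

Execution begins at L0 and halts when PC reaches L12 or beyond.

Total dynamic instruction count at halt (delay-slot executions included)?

#0 addi  $r2, $r0, 3 ; 0/1/3/10/11/3/12/5
#1 xor  $r2, $r2, $r6 ; 0/1/15/10/11/3/12/5
#2 bne  $r5, $r3, L10 ; 0/1/15/10/11/3/12/5 ; →target
#3 nor  $r3, $r1, $r7 ; 0/1/15/65530/11/3/12/5
#10 xori  $r6, $r3, 0 ; 0/1/15/65530/11/3/65530/5
#11 or   $r7, $r5, $r1 ; 0/1/15/65530/11/3/65530/3

6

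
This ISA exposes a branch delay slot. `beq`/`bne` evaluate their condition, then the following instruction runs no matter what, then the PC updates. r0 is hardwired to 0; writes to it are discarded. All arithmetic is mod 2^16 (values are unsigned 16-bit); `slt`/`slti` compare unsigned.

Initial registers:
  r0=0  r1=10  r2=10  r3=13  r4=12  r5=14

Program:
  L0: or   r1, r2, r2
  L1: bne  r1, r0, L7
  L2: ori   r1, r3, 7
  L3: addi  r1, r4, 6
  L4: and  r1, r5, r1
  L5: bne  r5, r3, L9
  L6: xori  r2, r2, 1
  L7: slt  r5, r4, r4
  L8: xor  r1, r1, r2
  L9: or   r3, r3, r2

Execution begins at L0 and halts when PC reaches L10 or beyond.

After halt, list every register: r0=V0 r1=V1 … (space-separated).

r0=0 r1=5 r2=10 r3=15 r4=12 r5=0

#0 or   r1, r2, r2 ; 0/10/10/13/12/14
#1 bne  r1, r0, L7 ; 0/10/10/13/12/14 ; →target
#2 ori   r1, r3, 7 ; 0/15/10/13/12/14
#7 slt  r5, r4, r4 ; 0/15/10/13/12/0
#8 xor  r1, r1, r2 ; 0/5/10/13/12/0
#9 or   r3, r3, r2 ; 0/5/10/15/12/0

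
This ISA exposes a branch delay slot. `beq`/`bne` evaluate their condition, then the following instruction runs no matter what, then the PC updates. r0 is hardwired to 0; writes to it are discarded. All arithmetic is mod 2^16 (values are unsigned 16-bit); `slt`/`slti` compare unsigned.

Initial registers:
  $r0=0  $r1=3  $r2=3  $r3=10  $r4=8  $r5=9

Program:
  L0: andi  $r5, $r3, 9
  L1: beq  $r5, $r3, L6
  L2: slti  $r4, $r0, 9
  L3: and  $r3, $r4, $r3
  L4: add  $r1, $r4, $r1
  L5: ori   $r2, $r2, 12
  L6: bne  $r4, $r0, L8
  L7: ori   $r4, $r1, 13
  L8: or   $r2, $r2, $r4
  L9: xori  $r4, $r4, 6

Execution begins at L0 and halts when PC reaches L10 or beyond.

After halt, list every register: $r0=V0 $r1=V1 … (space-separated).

PC=0  andi  $r5, $r3, 9      | $r0=0 $r1=3 $r2=3 $r3=10 $r4=8 $r5=8
PC=1  beq  $r5, $r3, L6      | $r0=0 $r1=3 $r2=3 $r3=10 $r4=8 $r5=8  [not taken]
PC=2  slti  $r4, $r0, 9      | $r0=0 $r1=3 $r2=3 $r3=10 $r4=1 $r5=8
PC=3  and  $r3, $r4, $r3     | $r0=0 $r1=3 $r2=3 $r3=0 $r4=1 $r5=8
PC=4  add  $r1, $r4, $r1     | $r0=0 $r1=4 $r2=3 $r3=0 $r4=1 $r5=8
PC=5  ori   $r2, $r2, 12     | $r0=0 $r1=4 $r2=15 $r3=0 $r4=1 $r5=8
PC=6  bne  $r4, $r0, L8      | $r0=0 $r1=4 $r2=15 $r3=0 $r4=1 $r5=8  [TAKEN]
PC=7  ori   $r4, $r1, 13     | $r0=0 $r1=4 $r2=15 $r3=0 $r4=13 $r5=8
PC=8  or   $r2, $r2, $r4     | $r0=0 $r1=4 $r2=15 $r3=0 $r4=13 $r5=8
PC=9  xori  $r4, $r4, 6      | $r0=0 $r1=4 $r2=15 $r3=0 $r4=11 $r5=8

$r0=0 $r1=4 $r2=15 $r3=0 $r4=11 $r5=8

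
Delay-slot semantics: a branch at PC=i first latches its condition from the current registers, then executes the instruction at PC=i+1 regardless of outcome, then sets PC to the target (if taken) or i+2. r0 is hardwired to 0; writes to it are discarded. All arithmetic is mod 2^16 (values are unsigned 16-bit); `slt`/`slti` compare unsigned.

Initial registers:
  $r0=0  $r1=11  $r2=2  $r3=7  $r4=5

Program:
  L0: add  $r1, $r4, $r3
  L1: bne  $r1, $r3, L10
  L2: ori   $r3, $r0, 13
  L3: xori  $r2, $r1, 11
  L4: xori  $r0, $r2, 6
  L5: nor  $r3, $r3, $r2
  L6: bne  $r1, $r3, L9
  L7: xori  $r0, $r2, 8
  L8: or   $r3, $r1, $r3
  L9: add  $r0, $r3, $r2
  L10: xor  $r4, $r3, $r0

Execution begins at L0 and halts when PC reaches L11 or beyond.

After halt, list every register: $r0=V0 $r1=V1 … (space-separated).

  step pc=0: add  $r1, $r4, $r3  regs=(0,12,2,7,5)
  step pc=1: bne  $r1, $r3, L10  cond=T  regs=(0,12,2,7,5)
  step pc=2: ori   $r3, $r0, 13  regs=(0,12,2,13,5)
  step pc=10: xor  $r4, $r3, $r0  regs=(0,12,2,13,13)

$r0=0 $r1=12 $r2=2 $r3=13 $r4=13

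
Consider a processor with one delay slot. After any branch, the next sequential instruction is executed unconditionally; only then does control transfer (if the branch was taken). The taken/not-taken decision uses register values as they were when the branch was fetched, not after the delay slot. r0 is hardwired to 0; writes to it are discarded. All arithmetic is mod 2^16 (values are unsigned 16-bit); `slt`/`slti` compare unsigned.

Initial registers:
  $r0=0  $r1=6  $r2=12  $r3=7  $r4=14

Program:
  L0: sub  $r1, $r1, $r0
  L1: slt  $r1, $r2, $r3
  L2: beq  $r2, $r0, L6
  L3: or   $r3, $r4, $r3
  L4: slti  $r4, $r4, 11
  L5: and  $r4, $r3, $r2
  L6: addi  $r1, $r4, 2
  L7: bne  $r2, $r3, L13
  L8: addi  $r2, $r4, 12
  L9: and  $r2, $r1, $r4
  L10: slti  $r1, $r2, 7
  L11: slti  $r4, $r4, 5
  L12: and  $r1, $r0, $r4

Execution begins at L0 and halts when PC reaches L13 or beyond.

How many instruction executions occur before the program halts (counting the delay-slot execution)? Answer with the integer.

9

  step pc=0: sub  $r1, $r1, $r0  regs=(0,6,12,7,14)
  step pc=1: slt  $r1, $r2, $r3  regs=(0,0,12,7,14)
  step pc=2: beq  $r2, $r0, L6  cond=F  regs=(0,0,12,7,14)
  step pc=3: or   $r3, $r4, $r3  regs=(0,0,12,15,14)
  step pc=4: slti  $r4, $r4, 11  regs=(0,0,12,15,0)
  step pc=5: and  $r4, $r3, $r2  regs=(0,0,12,15,12)
  step pc=6: addi  $r1, $r4, 2  regs=(0,14,12,15,12)
  step pc=7: bne  $r2, $r3, L13  cond=T  regs=(0,14,12,15,12)
  step pc=8: addi  $r2, $r4, 12  regs=(0,14,24,15,12)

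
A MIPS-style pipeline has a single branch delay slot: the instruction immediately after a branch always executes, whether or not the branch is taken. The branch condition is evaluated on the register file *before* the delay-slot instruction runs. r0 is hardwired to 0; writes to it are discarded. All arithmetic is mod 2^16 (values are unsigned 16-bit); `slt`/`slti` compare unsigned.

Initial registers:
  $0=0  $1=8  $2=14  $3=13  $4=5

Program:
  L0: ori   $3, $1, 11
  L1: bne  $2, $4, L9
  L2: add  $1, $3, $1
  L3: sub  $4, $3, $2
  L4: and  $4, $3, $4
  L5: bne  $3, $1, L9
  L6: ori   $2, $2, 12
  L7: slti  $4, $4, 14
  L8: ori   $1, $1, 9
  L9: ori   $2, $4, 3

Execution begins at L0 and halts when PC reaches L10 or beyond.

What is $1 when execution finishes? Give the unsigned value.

19

#0 ori   $3, $1, 11 ; 0/8/14/11/5
#1 bne  $2, $4, L9 ; 0/8/14/11/5 ; →target
#2 add  $1, $3, $1 ; 0/19/14/11/5
#9 ori   $2, $4, 3 ; 0/19/7/11/5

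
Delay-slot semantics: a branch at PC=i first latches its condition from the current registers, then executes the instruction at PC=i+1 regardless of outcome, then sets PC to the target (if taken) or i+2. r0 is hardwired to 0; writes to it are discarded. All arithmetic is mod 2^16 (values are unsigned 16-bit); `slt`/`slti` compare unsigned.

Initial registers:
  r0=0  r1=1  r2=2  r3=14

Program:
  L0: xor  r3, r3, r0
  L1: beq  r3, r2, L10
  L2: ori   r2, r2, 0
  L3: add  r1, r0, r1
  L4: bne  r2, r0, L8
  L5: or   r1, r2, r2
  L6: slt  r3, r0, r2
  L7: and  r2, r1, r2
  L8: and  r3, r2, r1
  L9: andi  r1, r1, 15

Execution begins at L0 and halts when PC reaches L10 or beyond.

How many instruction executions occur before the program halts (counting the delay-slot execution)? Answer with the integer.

PC=0  xor  r3, r3, r0        | r0=0 r1=1 r2=2 r3=14
PC=1  beq  r3, r2, L10       | r0=0 r1=1 r2=2 r3=14  [not taken]
PC=2  ori   r2, r2, 0        | r0=0 r1=1 r2=2 r3=14
PC=3  add  r1, r0, r1        | r0=0 r1=1 r2=2 r3=14
PC=4  bne  r2, r0, L8        | r0=0 r1=1 r2=2 r3=14  [TAKEN]
PC=5  or   r1, r2, r2        | r0=0 r1=2 r2=2 r3=14
PC=8  and  r3, r2, r1        | r0=0 r1=2 r2=2 r3=2
PC=9  andi  r1, r1, 15       | r0=0 r1=2 r2=2 r3=2

8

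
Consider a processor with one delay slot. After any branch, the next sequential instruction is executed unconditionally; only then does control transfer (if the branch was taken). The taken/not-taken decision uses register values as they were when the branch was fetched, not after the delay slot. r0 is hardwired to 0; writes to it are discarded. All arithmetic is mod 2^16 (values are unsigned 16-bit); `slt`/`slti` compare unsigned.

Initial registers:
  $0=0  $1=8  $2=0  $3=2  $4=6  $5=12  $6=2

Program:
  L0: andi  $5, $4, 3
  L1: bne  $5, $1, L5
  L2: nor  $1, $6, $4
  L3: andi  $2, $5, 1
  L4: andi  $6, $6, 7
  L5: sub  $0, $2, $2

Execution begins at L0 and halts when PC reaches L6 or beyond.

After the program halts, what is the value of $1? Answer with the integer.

  step pc=0: andi  $5, $4, 3  regs=(0,8,0,2,6,2,2)
  step pc=1: bne  $5, $1, L5  cond=T  regs=(0,8,0,2,6,2,2)
  step pc=2: nor  $1, $6, $4  regs=(0,65529,0,2,6,2,2)
  step pc=5: sub  $0, $2, $2  regs=(0,65529,0,2,6,2,2)

65529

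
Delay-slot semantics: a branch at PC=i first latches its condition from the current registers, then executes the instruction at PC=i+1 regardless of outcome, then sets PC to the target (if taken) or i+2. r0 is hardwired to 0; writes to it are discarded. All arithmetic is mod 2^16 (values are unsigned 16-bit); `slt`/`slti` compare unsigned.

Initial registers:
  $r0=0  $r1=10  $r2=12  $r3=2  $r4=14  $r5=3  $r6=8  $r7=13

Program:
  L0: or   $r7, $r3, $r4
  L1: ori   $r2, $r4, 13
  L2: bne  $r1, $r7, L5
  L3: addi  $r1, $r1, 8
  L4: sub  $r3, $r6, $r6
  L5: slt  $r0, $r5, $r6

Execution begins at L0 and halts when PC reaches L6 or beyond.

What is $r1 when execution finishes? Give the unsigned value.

18

[0] or   $r7, $r3, $r4  →  {$r0:0, $r1:10, $r2:12, $r3:2, $r4:14, $r5:3, $r6:8, $r7:14}
[1] ori   $r2, $r4, 13  →  {$r0:0, $r1:10, $r2:15, $r3:2, $r4:14, $r5:3, $r6:8, $r7:14}
[2] bne  $r1, $r7, L5  →  {$r0:0, $r1:10, $r2:15, $r3:2, $r4:14, $r5:3, $r6:8, $r7:14}  ⟨branch taken⟩
[3] addi  $r1, $r1, 8  →  {$r0:0, $r1:18, $r2:15, $r3:2, $r4:14, $r5:3, $r6:8, $r7:14}
[5] slt  $r0, $r5, $r6  →  {$r0:0, $r1:18, $r2:15, $r3:2, $r4:14, $r5:3, $r6:8, $r7:14}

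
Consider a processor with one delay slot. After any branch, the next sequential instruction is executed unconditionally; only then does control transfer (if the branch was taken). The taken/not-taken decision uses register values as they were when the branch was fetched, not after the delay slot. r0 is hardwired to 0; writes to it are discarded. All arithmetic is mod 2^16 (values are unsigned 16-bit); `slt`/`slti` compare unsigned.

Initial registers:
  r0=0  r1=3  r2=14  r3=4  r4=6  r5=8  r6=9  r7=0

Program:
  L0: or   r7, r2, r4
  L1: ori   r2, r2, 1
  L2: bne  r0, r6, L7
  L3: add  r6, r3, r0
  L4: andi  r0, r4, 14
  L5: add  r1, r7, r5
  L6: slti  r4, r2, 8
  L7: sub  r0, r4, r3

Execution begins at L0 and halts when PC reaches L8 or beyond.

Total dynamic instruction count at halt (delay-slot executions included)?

5

#0 or   r7, r2, r4 ; 0/3/14/4/6/8/9/14
#1 ori   r2, r2, 1 ; 0/3/15/4/6/8/9/14
#2 bne  r0, r6, L7 ; 0/3/15/4/6/8/9/14 ; →target
#3 add  r6, r3, r0 ; 0/3/15/4/6/8/4/14
#7 sub  r0, r4, r3 ; 0/3/15/4/6/8/4/14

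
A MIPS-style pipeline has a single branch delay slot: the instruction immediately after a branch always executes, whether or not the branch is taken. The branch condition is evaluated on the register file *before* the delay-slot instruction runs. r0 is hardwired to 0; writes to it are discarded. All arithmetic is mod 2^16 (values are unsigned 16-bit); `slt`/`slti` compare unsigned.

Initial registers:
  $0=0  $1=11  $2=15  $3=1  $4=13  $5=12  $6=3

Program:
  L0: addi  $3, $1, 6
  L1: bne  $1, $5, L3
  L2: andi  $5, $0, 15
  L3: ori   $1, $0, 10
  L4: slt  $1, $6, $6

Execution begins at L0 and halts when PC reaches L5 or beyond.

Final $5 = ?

  step pc=0: addi  $3, $1, 6  regs=(0,11,15,17,13,12,3)
  step pc=1: bne  $1, $5, L3  cond=T  regs=(0,11,15,17,13,12,3)
  step pc=2: andi  $5, $0, 15  regs=(0,11,15,17,13,0,3)
  step pc=3: ori   $1, $0, 10  regs=(0,10,15,17,13,0,3)
  step pc=4: slt  $1, $6, $6  regs=(0,0,15,17,13,0,3)

0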